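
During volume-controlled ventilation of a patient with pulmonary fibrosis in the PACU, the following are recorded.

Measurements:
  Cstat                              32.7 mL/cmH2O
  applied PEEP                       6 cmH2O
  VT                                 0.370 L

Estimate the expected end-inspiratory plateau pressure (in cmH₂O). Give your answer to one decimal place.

Pplat = PEEP + Vt / Cstat = 6 + 370 / 32.7 = 6 + 11.315 = 17.315 cmH2O.

17.3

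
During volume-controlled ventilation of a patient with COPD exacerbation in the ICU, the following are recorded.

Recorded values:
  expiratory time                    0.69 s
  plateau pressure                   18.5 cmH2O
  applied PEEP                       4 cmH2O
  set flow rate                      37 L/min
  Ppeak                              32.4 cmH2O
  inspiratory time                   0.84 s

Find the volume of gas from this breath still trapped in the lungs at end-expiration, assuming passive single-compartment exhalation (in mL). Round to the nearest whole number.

220

Flow: 37 L/min ÷ 60 = 0.6167 L/s.
Vt = flow × Ti = 0.6167 L/s × 0.84 s × 1000 mL/L = 518.03 mL.
R = (PIP − Pplat)/V̇ = (32.4 − 18.5) / 0.6167 = 13.9/0.6167 = 22.539 cmH2O·s/L.
C = Vt/(Pplat − PEEP) = 518.03 / (18.5 − 4) = 518.03/14.5 = 35.726 mL/cmH2O.
τ = R × C = 22.539 × 0.03573 L/cmH2O = 0.8053 s.
Fraction remaining = e^(−Te/τ) = e^(−0.69/0.8053) = 0.4245.
Trapped volume = 518.03 × 0.4245 = 219.9 mL.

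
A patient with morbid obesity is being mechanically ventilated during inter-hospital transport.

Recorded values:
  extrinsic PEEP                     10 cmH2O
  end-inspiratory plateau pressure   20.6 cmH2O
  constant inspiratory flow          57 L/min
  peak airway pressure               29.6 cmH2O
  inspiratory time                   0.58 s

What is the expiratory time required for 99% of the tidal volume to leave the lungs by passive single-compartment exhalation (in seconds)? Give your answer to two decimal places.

2.27

Flow: 57 L/min ÷ 60 = 0.95 L/s.
Vt = flow × Ti = 0.95 L/s × 0.58 s × 1000 mL/L = 551.0 mL.
R = (PIP − Pplat)/V̇ = (29.6 − 20.6) / 0.95 = 9.0/0.95 = 9.474 cmH2O·s/L.
C = Vt/(Pplat − PEEP) = 551.0 / (20.6 − 10) = 551.0/10.6 = 51.981 mL/cmH2O.
τ = R × C = 9.474 × 0.05198 L/cmH2O = 0.4925 s.
t = −τ·ln(1 − 0.99) = −0.4925·ln(0.01) = 2.268 s.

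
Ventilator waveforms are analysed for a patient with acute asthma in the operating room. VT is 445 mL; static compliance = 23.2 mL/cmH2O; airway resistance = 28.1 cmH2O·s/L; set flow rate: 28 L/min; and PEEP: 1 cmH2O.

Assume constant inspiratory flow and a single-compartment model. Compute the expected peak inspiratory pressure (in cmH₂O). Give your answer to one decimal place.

Flow: 28 L/min ÷ 60 = 0.4667 L/s.
Equation of motion (constant flow): PIP = Vt/C + R·V̇ + PEEP.
PIP = 445/23.2 + 28.1×0.4667 + 1 = 19.181 + 13.114 + 1 = 33.295 cmH2O.

33.3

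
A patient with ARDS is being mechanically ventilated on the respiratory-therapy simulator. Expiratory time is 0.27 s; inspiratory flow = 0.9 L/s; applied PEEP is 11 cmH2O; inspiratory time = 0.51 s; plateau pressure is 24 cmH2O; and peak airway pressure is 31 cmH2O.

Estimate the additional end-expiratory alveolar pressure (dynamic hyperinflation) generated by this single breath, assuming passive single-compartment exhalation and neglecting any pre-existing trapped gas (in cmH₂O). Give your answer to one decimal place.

4.9

Vt = flow × Ti = 0.9 L/s × 0.51 s × 1000 mL/L = 459.0 mL.
R = (PIP − Pplat)/V̇ = (31 − 24) / 0.9 = 7.0/0.9 = 7.778 cmH2O·s/L.
C = Vt/(Pplat − PEEP) = 459.0 / (24 − 11) = 459.0/13.0 = 35.308 mL/cmH2O.
τ = R × C = 7.778 × 0.03531 L/cmH2O = 0.2746 s.
Fraction remaining = e^(−Te/τ) = e^(−0.27/0.2746) = 0.3741; trapped volume = 459.0 × 0.3741 = 171.71 mL.
Additional alveolar pressure from trapping ≈ V_trapped / C = 171.71 / 35.308 = 4.863 cmH2O.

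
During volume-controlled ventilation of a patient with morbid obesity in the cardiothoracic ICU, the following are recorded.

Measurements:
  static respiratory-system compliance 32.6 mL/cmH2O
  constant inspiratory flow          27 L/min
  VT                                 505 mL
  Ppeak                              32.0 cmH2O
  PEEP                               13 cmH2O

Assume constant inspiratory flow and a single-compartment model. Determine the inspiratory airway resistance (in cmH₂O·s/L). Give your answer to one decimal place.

7.8

Flow: 27 L/min ÷ 60 = 0.45 L/s.
Equation of motion (constant flow): PIP = Vt/C + R·V̇ + PEEP.
R·V̇ = PIP − Vt/C − PEEP = 32.0 − 505/32.6 − 13 = 32.0 − 15.491 − 13 = 3.509 cmH2O.
R = 3.509 / 0.45 = 7.798 cmH2O·s/L.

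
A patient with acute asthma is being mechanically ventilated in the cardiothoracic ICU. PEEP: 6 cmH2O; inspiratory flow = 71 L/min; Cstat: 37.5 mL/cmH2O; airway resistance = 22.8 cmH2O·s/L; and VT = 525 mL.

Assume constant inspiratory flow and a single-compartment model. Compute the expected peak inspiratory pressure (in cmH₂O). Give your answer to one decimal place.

Flow: 71 L/min ÷ 60 = 1.1833 L/s.
Equation of motion (constant flow): PIP = Vt/C + R·V̇ + PEEP.
PIP = 525/37.5 + 22.8×1.1833 + 6 = 14.0 + 26.979 + 6 = 46.979 cmH2O.

47.0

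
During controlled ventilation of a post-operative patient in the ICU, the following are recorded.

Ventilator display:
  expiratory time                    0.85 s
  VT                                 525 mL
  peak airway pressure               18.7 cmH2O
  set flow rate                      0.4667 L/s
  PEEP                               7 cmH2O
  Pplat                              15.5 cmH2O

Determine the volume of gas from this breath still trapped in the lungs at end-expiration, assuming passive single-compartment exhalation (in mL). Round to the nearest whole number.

R = (PIP − Pplat)/V̇ = (18.7 − 15.5) / 0.4667 = 3.2/0.4667 = 6.857 cmH2O·s/L.
C = Vt/(Pplat − PEEP) = 525.0 / (15.5 − 7) = 525.0/8.5 = 61.765 mL/cmH2O.
τ = R × C = 6.857 × 0.06177 L/cmH2O = 0.4236 s.
Fraction remaining = e^(−Te/τ) = e^(−0.85/0.4236) = 0.1344.
Trapped volume = 525.0 × 0.1344 = 70.56 mL.

71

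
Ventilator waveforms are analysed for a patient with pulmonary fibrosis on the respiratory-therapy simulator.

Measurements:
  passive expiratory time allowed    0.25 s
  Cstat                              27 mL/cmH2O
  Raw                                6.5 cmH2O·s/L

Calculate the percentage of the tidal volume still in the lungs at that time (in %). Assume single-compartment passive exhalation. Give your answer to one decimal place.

24.1

τ = R × C = 6.5 × 27 mL/cmH2O = 6.5 × 0.027 L/cmH2O = 0.1755 s.
Passive exhalation: V(t)/V₀ = e^(−t/τ) = e^(−0.25/0.1755) = 0.2406.
Fraction remaining = 0.2406 → 24.06%.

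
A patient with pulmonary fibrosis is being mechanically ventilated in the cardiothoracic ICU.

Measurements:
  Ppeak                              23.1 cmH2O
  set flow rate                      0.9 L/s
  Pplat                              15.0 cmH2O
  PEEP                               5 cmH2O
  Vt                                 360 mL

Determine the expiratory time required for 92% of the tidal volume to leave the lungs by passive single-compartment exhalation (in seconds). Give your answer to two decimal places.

0.82

R = (PIP − Pplat)/V̇ = (23.1 − 15.0) / 0.9 = 8.1/0.9 = 9.0 cmH2O·s/L.
C = Vt/(Pplat − PEEP) = 360.0 / (15.0 − 5) = 360.0/10.0 = 36.0 mL/cmH2O.
τ = R × C = 9.0 × 0.036 L/cmH2O = 0.324 s.
t = −τ·ln(1 − 0.92) = −0.324·ln(0.08) = 0.8183 s.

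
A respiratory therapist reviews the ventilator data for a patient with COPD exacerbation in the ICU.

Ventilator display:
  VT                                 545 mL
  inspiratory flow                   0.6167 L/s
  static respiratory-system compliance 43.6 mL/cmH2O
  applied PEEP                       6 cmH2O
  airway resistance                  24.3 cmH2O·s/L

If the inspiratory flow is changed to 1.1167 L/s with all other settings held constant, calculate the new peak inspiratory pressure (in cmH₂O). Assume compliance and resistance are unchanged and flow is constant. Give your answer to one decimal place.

PIP = Vt/C + R·V̇ + PEEP (constant-flow equation of motion).
Only the resistive term changes: ΔPIP = R × ΔV̇ = 24.3 × (1.1167 − 0.6167) = 24.3 × 0.5 = 12.15 cmH2O.
Original PIP = 545/43.6 + 24.3×0.6167 + 6 = 33.486 cmH2O; new PIP = 33.486 + (12.15) = 45.636 cmH2O.

45.6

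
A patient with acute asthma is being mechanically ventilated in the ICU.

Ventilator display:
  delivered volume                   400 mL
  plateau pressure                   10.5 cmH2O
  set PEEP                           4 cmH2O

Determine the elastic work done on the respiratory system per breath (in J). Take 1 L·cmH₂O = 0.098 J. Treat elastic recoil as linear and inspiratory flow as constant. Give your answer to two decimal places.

Elastic work ≈ ½ × (Pplat − PEEP) × Vt = 0.5 × (10.5 − 4) × 0.400 L = 0.5 × 6.5 × 0.400 = 1.3 L·cmH2O.
× 0.098 J/(L·cmH2O) → 0.1274 J.

0.13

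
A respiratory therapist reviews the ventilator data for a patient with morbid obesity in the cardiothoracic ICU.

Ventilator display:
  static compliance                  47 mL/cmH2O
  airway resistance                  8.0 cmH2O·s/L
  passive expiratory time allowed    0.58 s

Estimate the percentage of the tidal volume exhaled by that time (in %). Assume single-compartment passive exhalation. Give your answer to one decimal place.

τ = R × C = 8.0 × 47 mL/cmH2O = 8.0 × 0.047 L/cmH2O = 0.376 s.
Passive exhalation: V(t)/V₀ = e^(−t/τ) = e^(−0.58/0.376) = 0.2138.
Fraction exhaled = 1 − 0.2138 = 0.7862 → 78.62%.

78.6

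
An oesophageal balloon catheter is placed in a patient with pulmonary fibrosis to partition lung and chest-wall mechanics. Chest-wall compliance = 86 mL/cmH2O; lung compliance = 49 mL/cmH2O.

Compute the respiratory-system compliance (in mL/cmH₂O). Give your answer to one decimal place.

31.2

Lung and chest wall are elastances in series: 1/Crs = 1/CL + 1/Ccw.
1/Crs = 1/49 + 1/86 = 0.03204.
Crs = 31.211 mL/cmH2O.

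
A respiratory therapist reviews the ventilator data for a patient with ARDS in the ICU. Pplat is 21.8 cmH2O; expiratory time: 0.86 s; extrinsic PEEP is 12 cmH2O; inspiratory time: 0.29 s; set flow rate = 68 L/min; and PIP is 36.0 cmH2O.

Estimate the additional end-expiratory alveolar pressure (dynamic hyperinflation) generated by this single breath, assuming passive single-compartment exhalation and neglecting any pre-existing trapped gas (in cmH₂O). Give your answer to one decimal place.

Flow: 68 L/min ÷ 60 = 1.1333 L/s.
Vt = flow × Ti = 1.1333 L/s × 0.29 s × 1000 mL/L = 328.66 mL.
R = (PIP − Pplat)/V̇ = (36.0 − 21.8) / 1.1333 = 14.2/1.1333 = 12.53 cmH2O·s/L.
C = Vt/(Pplat − PEEP) = 328.66 / (21.8 − 12) = 328.66/9.8 = 33.537 mL/cmH2O.
τ = R × C = 12.53 × 0.03354 L/cmH2O = 0.4203 s.
Fraction remaining = e^(−Te/τ) = e^(−0.86/0.4203) = 0.1292; trapped volume = 328.66 × 0.1292 = 42.463 mL.
Additional alveolar pressure from trapping ≈ V_trapped / C = 42.463 / 33.537 = 1.266 cmH2O.

1.3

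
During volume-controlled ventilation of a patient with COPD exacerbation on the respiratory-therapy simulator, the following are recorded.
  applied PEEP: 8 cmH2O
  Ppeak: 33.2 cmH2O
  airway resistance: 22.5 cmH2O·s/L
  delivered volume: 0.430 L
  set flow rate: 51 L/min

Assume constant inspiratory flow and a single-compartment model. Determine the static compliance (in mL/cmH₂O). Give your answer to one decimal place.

Flow: 51 L/min ÷ 60 = 0.85 L/s.
Equation of motion (constant flow): PIP = Vt/C + R·V̇ + PEEP.
Vt/C = PIP − R·V̇ − PEEP = 33.2 − 22.5×0.85 − 8 = 33.2 − 19.125 − 8 = 6.075 cmH2O.
C = Vt / 6.075 = 430 / 6.075 = 70.782 mL/cmH2O.

70.8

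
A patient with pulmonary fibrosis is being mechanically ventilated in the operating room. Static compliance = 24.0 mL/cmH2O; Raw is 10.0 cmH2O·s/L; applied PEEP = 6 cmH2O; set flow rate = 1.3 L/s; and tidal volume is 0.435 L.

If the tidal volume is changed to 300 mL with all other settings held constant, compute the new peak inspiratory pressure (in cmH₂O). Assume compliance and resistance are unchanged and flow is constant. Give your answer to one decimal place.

PIP = Vt/C + R·V̇ + PEEP (constant-flow equation of motion).
Only the elastic term changes: ΔPIP = ΔVt / C = (300 − 435) / 24.0 = -5.625 cmH2O.
Original PIP = 435/24.0 + 10.0×1.3 + 6 = 37.125 cmH2O; new PIP = 37.125 + (-5.625) = 31.5 cmH2O.

31.5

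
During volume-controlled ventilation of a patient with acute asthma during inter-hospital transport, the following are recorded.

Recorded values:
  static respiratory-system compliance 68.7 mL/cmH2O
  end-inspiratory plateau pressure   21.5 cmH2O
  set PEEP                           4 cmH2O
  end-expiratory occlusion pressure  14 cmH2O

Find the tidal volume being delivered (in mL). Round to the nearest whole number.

515

End-expiratory occlusion gives total PEEP = 14 cmH2O (intrinsic PEEP = 14 − 4 = 10). Use total PEEP for the elastic gradient.
Vt = Cstat × (Pplat − PEEPtotal) = 68.7 × (21.5 − 14) = 68.7 × 7.5 = 515.25 mL.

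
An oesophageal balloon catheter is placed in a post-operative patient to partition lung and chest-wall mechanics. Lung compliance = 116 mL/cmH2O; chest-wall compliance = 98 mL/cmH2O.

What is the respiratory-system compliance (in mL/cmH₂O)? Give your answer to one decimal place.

Lung and chest wall are elastances in series: 1/Crs = 1/CL + 1/Ccw.
1/Crs = 1/116 + 1/98 = 0.01882.
Crs = 53.135 mL/cmH2O.

53.1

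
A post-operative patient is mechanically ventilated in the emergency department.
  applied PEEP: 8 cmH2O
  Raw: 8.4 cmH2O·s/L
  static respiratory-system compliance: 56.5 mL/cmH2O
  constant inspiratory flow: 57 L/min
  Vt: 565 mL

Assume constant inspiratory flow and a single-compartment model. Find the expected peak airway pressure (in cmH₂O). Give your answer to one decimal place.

26.0

Flow: 57 L/min ÷ 60 = 0.95 L/s.
Equation of motion (constant flow): PIP = Vt/C + R·V̇ + PEEP.
PIP = 565/56.5 + 8.4×0.95 + 8 = 10.0 + 7.98 + 8 = 25.98 cmH2O.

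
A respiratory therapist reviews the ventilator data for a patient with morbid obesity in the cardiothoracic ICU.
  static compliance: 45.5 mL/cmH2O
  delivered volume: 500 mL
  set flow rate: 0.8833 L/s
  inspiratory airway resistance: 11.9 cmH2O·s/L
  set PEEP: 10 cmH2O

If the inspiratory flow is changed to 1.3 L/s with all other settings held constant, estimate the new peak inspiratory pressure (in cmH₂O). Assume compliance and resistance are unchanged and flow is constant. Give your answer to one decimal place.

36.5

PIP = Vt/C + R·V̇ + PEEP (constant-flow equation of motion).
Only the resistive term changes: ΔPIP = R × ΔV̇ = 11.9 × (1.3 − 0.8833) = 11.9 × 0.4167 = 4.959 cmH2O.
Original PIP = 500/45.5 + 11.9×0.8833 + 10 = 31.5 cmH2O; new PIP = 31.5 + (4.959) = 36.459 cmH2O.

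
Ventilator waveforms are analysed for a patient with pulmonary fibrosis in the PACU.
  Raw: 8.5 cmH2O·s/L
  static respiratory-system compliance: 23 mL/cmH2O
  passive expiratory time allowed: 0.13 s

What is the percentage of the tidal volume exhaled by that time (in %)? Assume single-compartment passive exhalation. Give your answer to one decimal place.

τ = R × C = 8.5 × 23 mL/cmH2O = 8.5 × 0.023 L/cmH2O = 0.1955 s.
Passive exhalation: V(t)/V₀ = e^(−t/τ) = e^(−0.13/0.1955) = 0.5143.
Fraction exhaled = 1 − 0.5143 = 0.4857 → 48.57%.

48.6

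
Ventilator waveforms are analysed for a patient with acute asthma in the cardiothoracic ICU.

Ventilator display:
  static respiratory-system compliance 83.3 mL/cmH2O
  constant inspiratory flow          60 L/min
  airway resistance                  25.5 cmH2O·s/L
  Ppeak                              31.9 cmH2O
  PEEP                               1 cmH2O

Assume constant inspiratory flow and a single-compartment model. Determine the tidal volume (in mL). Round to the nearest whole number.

450

Flow: 60 L/min ÷ 60 = 1 L/s.
Equation of motion (constant flow): PIP = Vt/C + R·V̇ + PEEP.
Vt/C = PIP − R·V̇ − PEEP = 31.9 − 25.5 − 1 = 5.4 cmH2O.
Vt = C × 5.4 = 83.3 × 5.4 = 449.82 mL.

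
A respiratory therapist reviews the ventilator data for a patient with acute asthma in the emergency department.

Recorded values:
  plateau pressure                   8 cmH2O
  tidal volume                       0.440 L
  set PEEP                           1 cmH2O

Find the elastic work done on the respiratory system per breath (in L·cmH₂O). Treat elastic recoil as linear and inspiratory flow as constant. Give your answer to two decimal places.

1.54

Elastic work ≈ ½ × (Pplat − PEEP) × Vt = 0.5 × (8 − 1) × 0.440 L = 0.5 × 7.0 × 0.440 = 1.54 L·cmH2O.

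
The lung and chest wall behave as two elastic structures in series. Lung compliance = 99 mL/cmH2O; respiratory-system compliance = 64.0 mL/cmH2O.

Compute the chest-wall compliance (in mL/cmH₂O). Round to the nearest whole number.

181

1/Ccw = 1/Crs − 1/CL.
1/Ccw = 1/64.0 − 1/99 = 0.005524.
Ccw = 181.03 mL/cmH2O.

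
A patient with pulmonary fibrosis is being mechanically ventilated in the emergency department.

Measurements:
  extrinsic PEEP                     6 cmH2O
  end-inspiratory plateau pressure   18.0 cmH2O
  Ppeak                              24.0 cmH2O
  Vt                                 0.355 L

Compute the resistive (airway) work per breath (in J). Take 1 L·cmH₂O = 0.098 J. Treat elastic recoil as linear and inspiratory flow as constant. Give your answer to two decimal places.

0.21

With constant inspiratory flow the resistive pressure is constant at PIP − Pplat = 24.0 − 18.0 = 6.0 cmH2O, so resistive work = 6.0 × 0.355 = 2.13 L·cmH2O.
× 0.098 J/(L·cmH2O) → 0.2087 J.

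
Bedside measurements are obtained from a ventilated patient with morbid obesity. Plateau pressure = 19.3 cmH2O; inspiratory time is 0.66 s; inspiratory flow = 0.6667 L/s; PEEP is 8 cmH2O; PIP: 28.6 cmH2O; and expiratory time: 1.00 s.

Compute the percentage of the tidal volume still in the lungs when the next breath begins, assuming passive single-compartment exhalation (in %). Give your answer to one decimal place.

15.9

Vt = flow × Ti = 0.6667 L/s × 0.66 s × 1000 mL/L = 440.02 mL.
R = (PIP − Pplat)/V̇ = (28.6 − 19.3) / 0.6667 = 9.3/0.6667 = 13.949 cmH2O·s/L.
C = Vt/(Pplat − PEEP) = 440.02 / (19.3 − 8) = 440.02/11.3 = 38.94 mL/cmH2O.
τ = R × C = 13.949 × 0.03894 L/cmH2O = 0.5432 s.
Fraction remaining at end-expiration = e^(−Te/τ) = e^(−1.00/0.5432) = 0.1587 → 15.87%.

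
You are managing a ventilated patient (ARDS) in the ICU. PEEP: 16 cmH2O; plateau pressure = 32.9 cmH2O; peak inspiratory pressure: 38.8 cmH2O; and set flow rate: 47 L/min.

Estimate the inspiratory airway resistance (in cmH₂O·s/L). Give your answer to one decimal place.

7.5

Flow: 47 L/min ÷ 60 = 0.7833 L/s.
Raw = (PIP − Pplat) / flow = (38.8 − 32.9) / 0.7833 = 5.9 / 0.7833 = 7.532 cmH2O·s/L.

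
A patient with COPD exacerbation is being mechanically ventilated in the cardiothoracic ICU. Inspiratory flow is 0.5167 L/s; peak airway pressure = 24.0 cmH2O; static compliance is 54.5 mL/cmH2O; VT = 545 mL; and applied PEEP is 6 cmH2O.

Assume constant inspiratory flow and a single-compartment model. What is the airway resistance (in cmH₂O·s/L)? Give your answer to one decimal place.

15.5

Equation of motion (constant flow): PIP = Vt/C + R·V̇ + PEEP.
R·V̇ = PIP − Vt/C − PEEP = 24.0 − 545/54.5 − 6 = 24.0 − 10.0 − 6 = 8.0 cmH2O.
R = 8.0 / 0.5167 = 15.483 cmH2O·s/L.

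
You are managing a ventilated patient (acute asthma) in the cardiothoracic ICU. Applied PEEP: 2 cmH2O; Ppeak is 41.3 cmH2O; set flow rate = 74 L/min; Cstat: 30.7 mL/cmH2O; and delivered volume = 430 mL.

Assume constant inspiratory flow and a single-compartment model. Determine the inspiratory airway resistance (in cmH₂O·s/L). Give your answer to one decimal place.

20.5

Flow: 74 L/min ÷ 60 = 1.2333 L/s.
Equation of motion (constant flow): PIP = Vt/C + R·V̇ + PEEP.
R·V̇ = PIP − Vt/C − PEEP = 41.3 − 430/30.7 − 2 = 41.3 − 14.007 − 2 = 25.293 cmH2O.
R = 25.293 / 1.2333 = 20.508 cmH2O·s/L.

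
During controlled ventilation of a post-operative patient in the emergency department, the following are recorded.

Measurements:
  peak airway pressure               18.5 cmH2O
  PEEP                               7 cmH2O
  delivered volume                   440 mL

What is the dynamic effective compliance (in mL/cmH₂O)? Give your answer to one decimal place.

Dynamic compliance = Vt / (PIP − PEEP) = 440 / (18.5 − 7) = 440 / 11.5 = 38.261 mL/cmH2O.

38.3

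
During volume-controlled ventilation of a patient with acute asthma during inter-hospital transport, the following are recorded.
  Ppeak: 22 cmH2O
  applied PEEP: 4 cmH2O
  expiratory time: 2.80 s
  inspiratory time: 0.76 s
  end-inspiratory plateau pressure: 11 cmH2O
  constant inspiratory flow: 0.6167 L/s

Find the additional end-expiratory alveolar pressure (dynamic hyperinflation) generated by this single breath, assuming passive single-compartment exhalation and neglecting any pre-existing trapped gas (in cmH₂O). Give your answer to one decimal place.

Vt = flow × Ti = 0.6167 L/s × 0.76 s × 1000 mL/L = 468.69 mL.
R = (PIP − Pplat)/V̇ = (22 − 11) / 0.6167 = 11.0/0.6167 = 17.837 cmH2O·s/L.
C = Vt/(Pplat − PEEP) = 468.69 / (11 − 4) = 468.69/7.0 = 66.956 mL/cmH2O.
τ = R × C = 17.837 × 0.06696 L/cmH2O = 1.194 s.
Fraction remaining = e^(−Te/τ) = e^(−2.80/1.194) = 0.09584; trapped volume = 468.69 × 0.09584 = 44.919 mL.
Additional alveolar pressure from trapping ≈ V_trapped / C = 44.919 / 66.956 = 0.6709 cmH2O.

0.7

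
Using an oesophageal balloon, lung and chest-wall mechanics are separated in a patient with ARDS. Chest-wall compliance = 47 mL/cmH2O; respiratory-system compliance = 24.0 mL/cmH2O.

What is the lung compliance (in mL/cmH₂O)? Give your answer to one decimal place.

1/CL = 1/Crs − 1/Ccw.
1/CL = 1/24.0 − 1/47 = 0.02039.
CL = 49.044 mL/cmH2O.

49.0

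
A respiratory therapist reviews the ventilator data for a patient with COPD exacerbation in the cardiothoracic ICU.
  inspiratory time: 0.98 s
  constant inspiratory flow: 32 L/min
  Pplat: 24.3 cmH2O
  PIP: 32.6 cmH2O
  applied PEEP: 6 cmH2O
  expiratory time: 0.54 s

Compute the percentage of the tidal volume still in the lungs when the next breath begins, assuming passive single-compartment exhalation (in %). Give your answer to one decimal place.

Flow: 32 L/min ÷ 60 = 0.5333 L/s.
Vt = flow × Ti = 0.5333 L/s × 0.98 s × 1000 mL/L = 522.63 mL.
R = (PIP − Pplat)/V̇ = (32.6 − 24.3) / 0.5333 = 8.3/0.5333 = 15.563 cmH2O·s/L.
C = Vt/(Pplat − PEEP) = 522.63 / (24.3 − 6) = 522.63/18.3 = 28.559 mL/cmH2O.
τ = R × C = 15.563 × 0.02856 L/cmH2O = 0.4445 s.
Fraction remaining at end-expiration = e^(−Te/τ) = e^(−0.54/0.4445) = 0.2968 → 29.68%.

29.7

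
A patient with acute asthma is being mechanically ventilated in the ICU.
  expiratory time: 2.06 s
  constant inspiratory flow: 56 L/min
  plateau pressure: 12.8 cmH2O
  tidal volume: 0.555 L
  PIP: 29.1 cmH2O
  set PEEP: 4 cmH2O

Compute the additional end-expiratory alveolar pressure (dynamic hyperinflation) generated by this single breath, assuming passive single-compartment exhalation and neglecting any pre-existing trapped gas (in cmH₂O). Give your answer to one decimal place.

1.4

Flow: 56 L/min ÷ 60 = 0.9333 L/s.
R = (PIP − Pplat)/V̇ = (29.1 − 12.8) / 0.9333 = 16.3/0.9333 = 17.465 cmH2O·s/L.
C = Vt/(Pplat − PEEP) = 555.0 / (12.8 − 4) = 555.0/8.8 = 63.068 mL/cmH2O.
τ = R × C = 17.465 × 0.06307 L/cmH2O = 1.102 s.
Fraction remaining = e^(−Te/τ) = e^(−2.06/1.102) = 0.1542; trapped volume = 555.0 × 0.1542 = 85.581 mL.
Additional alveolar pressure from trapping ≈ V_trapped / C = 85.581 / 63.068 = 1.357 cmH2O.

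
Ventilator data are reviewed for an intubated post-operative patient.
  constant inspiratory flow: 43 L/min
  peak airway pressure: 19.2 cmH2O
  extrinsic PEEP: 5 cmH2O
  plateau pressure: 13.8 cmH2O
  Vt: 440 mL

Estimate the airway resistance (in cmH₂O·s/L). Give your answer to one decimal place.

7.5

Flow: 43 L/min ÷ 60 = 0.7167 L/s.
Raw = (PIP − Pplat) / flow = (19.2 − 13.8) / 0.7167 = 5.4 / 0.7167 = 7.535 cmH2O·s/L.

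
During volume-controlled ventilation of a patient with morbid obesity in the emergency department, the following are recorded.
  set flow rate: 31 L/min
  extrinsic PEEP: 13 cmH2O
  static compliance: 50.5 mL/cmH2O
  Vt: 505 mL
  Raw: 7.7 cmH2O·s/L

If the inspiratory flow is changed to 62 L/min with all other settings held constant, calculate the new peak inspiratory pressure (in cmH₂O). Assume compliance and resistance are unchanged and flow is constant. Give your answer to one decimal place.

31.0

Flow: 31 L/min ÷ 60 = 0.5167 L/s.
New flow: 62 L/min ÷ 60 = 1.0333 L/s.
PIP = Vt/C + R·V̇ + PEEP (constant-flow equation of motion).
Only the resistive term changes: ΔPIP = R × ΔV̇ = 7.7 × (1.0333 − 0.5167) = 7.7 × 0.5166 = 3.978 cmH2O.
Original PIP = 505/50.5 + 7.7×0.5167 + 13 = 26.979 cmH2O; new PIP = 26.979 + (3.978) = 30.957 cmH2O.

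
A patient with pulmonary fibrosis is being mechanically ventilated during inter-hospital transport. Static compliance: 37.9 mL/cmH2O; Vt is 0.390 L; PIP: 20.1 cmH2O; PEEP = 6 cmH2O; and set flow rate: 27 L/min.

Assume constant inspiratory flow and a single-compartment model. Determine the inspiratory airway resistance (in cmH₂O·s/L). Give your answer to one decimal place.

8.5

Flow: 27 L/min ÷ 60 = 0.45 L/s.
Equation of motion (constant flow): PIP = Vt/C + R·V̇ + PEEP.
R·V̇ = PIP − Vt/C − PEEP = 20.1 − 390/37.9 − 6 = 20.1 − 10.29 − 6 = 3.81 cmH2O.
R = 3.81 / 0.45 = 8.467 cmH2O·s/L.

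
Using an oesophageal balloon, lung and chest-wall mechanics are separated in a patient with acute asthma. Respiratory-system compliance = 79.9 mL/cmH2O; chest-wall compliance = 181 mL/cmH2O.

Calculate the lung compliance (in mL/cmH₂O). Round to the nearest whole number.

1/CL = 1/Crs − 1/Ccw.
1/CL = 1/79.9 − 1/181 = 0.006991.
CL = 143.04 mL/cmH2O.

143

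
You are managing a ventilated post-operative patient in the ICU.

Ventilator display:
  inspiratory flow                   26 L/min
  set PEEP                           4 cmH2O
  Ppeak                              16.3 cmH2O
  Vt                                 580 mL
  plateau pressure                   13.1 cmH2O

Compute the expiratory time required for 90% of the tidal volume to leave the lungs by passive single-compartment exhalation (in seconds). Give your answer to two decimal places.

Flow: 26 L/min ÷ 60 = 0.4333 L/s.
R = (PIP − Pplat)/V̇ = (16.3 − 13.1) / 0.4333 = 3.2/0.4333 = 7.385 cmH2O·s/L.
C = Vt/(Pplat − PEEP) = 580.0 / (13.1 − 4) = 580.0/9.1 = 63.736 mL/cmH2O.
τ = R × C = 7.385 × 0.06374 L/cmH2O = 0.4707 s.
t = −τ·ln(1 − 0.90) = −0.4707·ln(0.1) = 1.084 s.

1.08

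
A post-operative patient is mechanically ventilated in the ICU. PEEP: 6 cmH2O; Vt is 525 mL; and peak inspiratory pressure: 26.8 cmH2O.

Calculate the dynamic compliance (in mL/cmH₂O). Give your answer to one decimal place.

25.2

Dynamic compliance = Vt / (PIP − PEEP) = 525 / (26.8 − 6) = 525 / 20.8 = 25.24 mL/cmH2O.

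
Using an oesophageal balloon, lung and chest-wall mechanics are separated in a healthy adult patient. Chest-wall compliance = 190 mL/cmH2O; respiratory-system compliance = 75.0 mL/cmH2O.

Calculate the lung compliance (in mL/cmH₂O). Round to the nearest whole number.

124

1/CL = 1/Crs − 1/Ccw.
1/CL = 1/75.0 − 1/190 = 0.00807.
CL = 123.92 mL/cmH2O.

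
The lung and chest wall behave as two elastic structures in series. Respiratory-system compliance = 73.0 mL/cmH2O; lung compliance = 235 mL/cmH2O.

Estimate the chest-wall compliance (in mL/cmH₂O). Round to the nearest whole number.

106

1/Ccw = 1/Crs − 1/CL.
1/Ccw = 1/73.0 − 1/235 = 0.009443.
Ccw = 105.9 mL/cmH2O.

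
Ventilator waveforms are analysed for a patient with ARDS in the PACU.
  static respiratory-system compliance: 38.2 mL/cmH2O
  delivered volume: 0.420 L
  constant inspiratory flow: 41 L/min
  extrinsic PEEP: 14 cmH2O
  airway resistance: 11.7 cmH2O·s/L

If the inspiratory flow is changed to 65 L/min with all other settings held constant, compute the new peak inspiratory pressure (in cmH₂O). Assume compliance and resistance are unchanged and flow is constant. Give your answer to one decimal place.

37.7

Flow: 41 L/min ÷ 60 = 0.6833 L/s.
New flow: 65 L/min ÷ 60 = 1.0833 L/s.
PIP = Vt/C + R·V̇ + PEEP (constant-flow equation of motion).
Only the resistive term changes: ΔPIP = R × ΔV̇ = 11.7 × (1.0833 − 0.6833) = 11.7 × 0.4 = 4.68 cmH2O.
Original PIP = 420/38.2 + 11.7×0.6833 + 14 = 32.989 cmH2O; new PIP = 32.989 + (4.68) = 37.669 cmH2O.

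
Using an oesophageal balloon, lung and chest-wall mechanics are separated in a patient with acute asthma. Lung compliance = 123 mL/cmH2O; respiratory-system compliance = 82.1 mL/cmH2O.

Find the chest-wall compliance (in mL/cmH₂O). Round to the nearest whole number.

1/Ccw = 1/Crs − 1/CL.
1/Ccw = 1/82.1 − 1/123 = 0.00405.
Ccw = 246.91 mL/cmH2O.

247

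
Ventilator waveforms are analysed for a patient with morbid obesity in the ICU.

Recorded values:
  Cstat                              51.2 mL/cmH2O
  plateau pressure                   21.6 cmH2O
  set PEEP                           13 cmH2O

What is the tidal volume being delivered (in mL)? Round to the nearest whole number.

Vt = Cstat × (Pplat − PEEP) = 51.2 × (21.6 − 13) = 51.2 × 8.6 = 440.32 mL.

440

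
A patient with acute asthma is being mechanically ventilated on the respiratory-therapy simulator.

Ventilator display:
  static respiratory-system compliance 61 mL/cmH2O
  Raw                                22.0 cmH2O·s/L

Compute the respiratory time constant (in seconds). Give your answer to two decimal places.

τ = R × C = 22.0 × 61 mL/cmH2O = 22.0 × 0.061 L/cmH2O = 1.342 s.

1.34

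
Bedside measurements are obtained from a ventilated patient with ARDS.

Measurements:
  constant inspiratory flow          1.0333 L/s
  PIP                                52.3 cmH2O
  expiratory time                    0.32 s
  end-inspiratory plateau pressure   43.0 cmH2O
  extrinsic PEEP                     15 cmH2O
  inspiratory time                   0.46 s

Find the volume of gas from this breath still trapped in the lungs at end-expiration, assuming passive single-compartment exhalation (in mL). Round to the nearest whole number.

Vt = flow × Ti = 1.0333 L/s × 0.46 s × 1000 mL/L = 475.32 mL.
R = (PIP − Pplat)/V̇ = (52.3 − 43.0) / 1.0333 = 9.3/1.0333 = 9.0 cmH2O·s/L.
C = Vt/(Pplat − PEEP) = 475.32 / (43.0 − 15) = 475.32/28.0 = 16.976 mL/cmH2O.
τ = R × C = 9.0 × 0.01698 L/cmH2O = 0.1528 s.
Fraction remaining = e^(−Te/τ) = e^(−0.32/0.1528) = 0.1232.
Trapped volume = 475.32 × 0.1232 = 58.559 mL.

59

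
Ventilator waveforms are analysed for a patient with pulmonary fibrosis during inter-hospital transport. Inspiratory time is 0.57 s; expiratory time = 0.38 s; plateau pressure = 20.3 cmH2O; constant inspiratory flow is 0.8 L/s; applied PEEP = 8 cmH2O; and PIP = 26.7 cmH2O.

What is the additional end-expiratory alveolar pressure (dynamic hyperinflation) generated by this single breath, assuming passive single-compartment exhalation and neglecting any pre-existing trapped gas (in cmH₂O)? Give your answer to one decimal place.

Vt = flow × Ti = 0.8 L/s × 0.57 s × 1000 mL/L = 456.0 mL.
R = (PIP − Pplat)/V̇ = (26.7 − 20.3) / 0.8 = 6.4/0.8 = 8.0 cmH2O·s/L.
C = Vt/(Pplat − PEEP) = 456.0 / (20.3 − 8) = 456.0/12.3 = 37.073 mL/cmH2O.
τ = R × C = 8.0 × 0.03707 L/cmH2O = 0.2966 s.
Fraction remaining = e^(−Te/τ) = e^(−0.38/0.2966) = 0.2777; trapped volume = 456.0 × 0.2777 = 126.63 mL.
Additional alveolar pressure from trapping ≈ V_trapped / C = 126.63 / 37.073 = 3.416 cmH2O.

3.4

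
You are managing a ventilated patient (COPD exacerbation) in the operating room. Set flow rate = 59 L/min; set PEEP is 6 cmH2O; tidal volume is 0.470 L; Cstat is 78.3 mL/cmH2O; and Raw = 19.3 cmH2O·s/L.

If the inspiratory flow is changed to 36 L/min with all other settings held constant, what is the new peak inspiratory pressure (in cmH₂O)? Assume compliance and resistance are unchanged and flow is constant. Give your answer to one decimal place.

23.6

Flow: 59 L/min ÷ 60 = 0.9833 L/s.
New flow: 36 L/min ÷ 60 = 0.6 L/s.
PIP = Vt/C + R·V̇ + PEEP (constant-flow equation of motion).
Only the resistive term changes: ΔPIP = R × ΔV̇ = 19.3 × (0.6 − 0.9833) = 19.3 × -0.3833 = -7.398 cmH2O.
Original PIP = 470/78.3 + 19.3×0.9833 + 6 = 30.98 cmH2O; new PIP = 30.98 + (-7.398) = 23.582 cmH2O.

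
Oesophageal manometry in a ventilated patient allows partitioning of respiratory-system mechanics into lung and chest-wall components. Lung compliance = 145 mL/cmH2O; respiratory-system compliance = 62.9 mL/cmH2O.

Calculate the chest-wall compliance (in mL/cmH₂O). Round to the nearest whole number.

111

1/Ccw = 1/Crs − 1/CL.
1/Ccw = 1/62.9 − 1/145 = 0.009002.
Ccw = 111.09 mL/cmH2O.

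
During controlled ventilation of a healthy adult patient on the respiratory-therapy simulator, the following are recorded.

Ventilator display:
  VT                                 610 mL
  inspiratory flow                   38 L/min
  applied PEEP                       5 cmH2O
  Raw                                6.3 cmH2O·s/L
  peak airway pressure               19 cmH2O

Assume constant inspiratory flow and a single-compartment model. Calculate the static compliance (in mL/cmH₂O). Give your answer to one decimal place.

60.9

Flow: 38 L/min ÷ 60 = 0.6333 L/s.
Equation of motion (constant flow): PIP = Vt/C + R·V̇ + PEEP.
Vt/C = PIP − R·V̇ − PEEP = 19 − 6.3×0.6333 − 5 = 19 − 3.99 − 5 = 10.01 cmH2O.
C = Vt / 10.01 = 610 / 10.01 = 60.939 mL/cmH2O.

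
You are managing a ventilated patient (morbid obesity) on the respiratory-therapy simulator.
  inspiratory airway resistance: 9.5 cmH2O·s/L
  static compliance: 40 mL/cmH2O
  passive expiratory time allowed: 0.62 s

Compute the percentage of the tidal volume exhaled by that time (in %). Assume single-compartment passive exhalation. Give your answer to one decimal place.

τ = R × C = 9.5 × 40 mL/cmH2O = 9.5 × 0.040 L/cmH2O = 0.38 s.
Passive exhalation: V(t)/V₀ = e^(−t/τ) = e^(−0.62/0.38) = 0.1956.
Fraction exhaled = 1 − 0.1956 = 0.8044 → 80.44%.

80.4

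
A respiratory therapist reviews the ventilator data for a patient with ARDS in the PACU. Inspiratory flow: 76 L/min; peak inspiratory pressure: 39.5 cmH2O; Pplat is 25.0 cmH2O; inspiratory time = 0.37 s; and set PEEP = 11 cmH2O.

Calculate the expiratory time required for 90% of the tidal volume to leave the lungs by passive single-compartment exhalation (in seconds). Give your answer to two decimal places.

Flow: 76 L/min ÷ 60 = 1.2667 L/s.
Vt = flow × Ti = 1.2667 L/s × 0.37 s × 1000 mL/L = 468.68 mL.
R = (PIP − Pplat)/V̇ = (39.5 − 25.0) / 1.2667 = 14.5/1.2667 = 11.447 cmH2O·s/L.
C = Vt/(Pplat − PEEP) = 468.68 / (25.0 − 11) = 468.68/14.0 = 33.477 mL/cmH2O.
τ = R × C = 11.447 × 0.03348 L/cmH2O = 0.3832 s.
t = −τ·ln(1 − 0.90) = −0.3832·ln(0.1) = 0.8824 s.

0.88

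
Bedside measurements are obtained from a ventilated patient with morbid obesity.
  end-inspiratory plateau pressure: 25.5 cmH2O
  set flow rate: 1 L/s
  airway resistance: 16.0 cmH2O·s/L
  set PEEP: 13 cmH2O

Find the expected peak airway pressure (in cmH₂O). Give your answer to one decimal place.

PIP = Pplat + Raw × flow = 25.5 + 16.0 × 1 = 25.5 + 16.0 = 41.5 cmH2O.

41.5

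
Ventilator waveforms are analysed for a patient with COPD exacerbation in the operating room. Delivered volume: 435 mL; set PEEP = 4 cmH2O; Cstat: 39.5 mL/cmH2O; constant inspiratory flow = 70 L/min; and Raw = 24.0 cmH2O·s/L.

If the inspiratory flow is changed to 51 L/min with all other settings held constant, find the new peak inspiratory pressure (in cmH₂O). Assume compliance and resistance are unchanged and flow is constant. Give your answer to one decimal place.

35.4

Flow: 70 L/min ÷ 60 = 1.1667 L/s.
New flow: 51 L/min ÷ 60 = 0.85 L/s.
PIP = Vt/C + R·V̇ + PEEP (constant-flow equation of motion).
Only the resistive term changes: ΔPIP = R × ΔV̇ = 24.0 × (0.85 − 1.1667) = 24.0 × -0.3167 = -7.601 cmH2O.
Original PIP = 435/39.5 + 24.0×1.1667 + 4 = 43.013 cmH2O; new PIP = 43.013 + (-7.601) = 35.412 cmH2O.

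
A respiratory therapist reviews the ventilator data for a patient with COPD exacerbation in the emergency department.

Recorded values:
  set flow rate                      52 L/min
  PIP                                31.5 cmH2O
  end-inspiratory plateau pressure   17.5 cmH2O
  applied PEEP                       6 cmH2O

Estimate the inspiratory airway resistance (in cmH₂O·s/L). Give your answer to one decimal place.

Flow: 52 L/min ÷ 60 = 0.8667 L/s.
Raw = (PIP − Pplat) / flow = (31.5 − 17.5) / 0.8667 = 14.0 / 0.8667 = 16.153 cmH2O·s/L.

16.2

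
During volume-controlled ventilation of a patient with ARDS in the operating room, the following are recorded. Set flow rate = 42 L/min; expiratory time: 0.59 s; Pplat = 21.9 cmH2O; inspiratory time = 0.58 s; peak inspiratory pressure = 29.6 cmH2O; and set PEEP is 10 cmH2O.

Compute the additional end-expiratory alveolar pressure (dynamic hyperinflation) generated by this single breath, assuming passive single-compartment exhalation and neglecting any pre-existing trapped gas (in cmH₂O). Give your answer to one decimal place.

Flow: 42 L/min ÷ 60 = 0.7 L/s.
Vt = flow × Ti = 0.7 L/s × 0.58 s × 1000 mL/L = 406.0 mL.
R = (PIP − Pplat)/V̇ = (29.6 − 21.9) / 0.7 = 7.7/0.7 = 11.0 cmH2O·s/L.
C = Vt/(Pplat − PEEP) = 406.0 / (21.9 − 10) = 406.0/11.9 = 34.118 mL/cmH2O.
τ = R × C = 11.0 × 0.03412 L/cmH2O = 0.3753 s.
Fraction remaining = e^(−Te/τ) = e^(−0.59/0.3753) = 0.2076; trapped volume = 406.0 × 0.2076 = 84.286 mL.
Additional alveolar pressure from trapping ≈ V_trapped / C = 84.286 / 34.118 = 2.47 cmH2O.

2.5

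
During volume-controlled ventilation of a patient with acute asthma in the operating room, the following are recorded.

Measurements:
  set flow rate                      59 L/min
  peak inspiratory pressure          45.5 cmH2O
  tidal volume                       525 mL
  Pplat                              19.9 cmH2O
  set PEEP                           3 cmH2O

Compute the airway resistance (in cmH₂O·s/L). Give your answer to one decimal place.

26.0

Flow: 59 L/min ÷ 60 = 0.9833 L/s.
Raw = (PIP − Pplat) / flow = (45.5 − 19.9) / 0.9833 = 25.6 / 0.9833 = 26.035 cmH2O·s/L.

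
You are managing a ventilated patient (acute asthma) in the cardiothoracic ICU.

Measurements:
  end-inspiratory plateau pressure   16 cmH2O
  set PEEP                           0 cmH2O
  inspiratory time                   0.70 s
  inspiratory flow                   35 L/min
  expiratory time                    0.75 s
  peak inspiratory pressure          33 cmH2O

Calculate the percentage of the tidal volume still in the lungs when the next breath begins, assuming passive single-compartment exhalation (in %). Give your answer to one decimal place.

36.5

Flow: 35 L/min ÷ 60 = 0.5833 L/s.
Vt = flow × Ti = 0.5833 L/s × 0.70 s × 1000 mL/L = 408.31 mL.
R = (PIP − Pplat)/V̇ = (33 − 16) / 0.5833 = 17.0/0.5833 = 29.145 cmH2O·s/L.
C = Vt/(Pplat − PEEP) = 408.31 / (16 − 0) = 408.31/16.0 = 25.519 mL/cmH2O.
τ = R × C = 29.145 × 0.02552 L/cmH2O = 0.7438 s.
Fraction remaining at end-expiration = e^(−Te/τ) = e^(−0.75/0.7438) = 0.3648 → 36.48%.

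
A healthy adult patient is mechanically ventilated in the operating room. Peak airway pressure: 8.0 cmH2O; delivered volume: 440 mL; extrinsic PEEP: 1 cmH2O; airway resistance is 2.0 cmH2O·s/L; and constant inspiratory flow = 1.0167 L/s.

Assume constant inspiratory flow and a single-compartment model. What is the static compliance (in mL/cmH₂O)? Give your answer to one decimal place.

88.6

Equation of motion (constant flow): PIP = Vt/C + R·V̇ + PEEP.
Vt/C = PIP − R·V̇ − PEEP = 8.0 − 2.0×1.0167 − 1 = 8.0 − 2.033 − 1 = 4.967 cmH2O.
C = Vt / 4.967 = 440 / 4.967 = 88.585 mL/cmH2O.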